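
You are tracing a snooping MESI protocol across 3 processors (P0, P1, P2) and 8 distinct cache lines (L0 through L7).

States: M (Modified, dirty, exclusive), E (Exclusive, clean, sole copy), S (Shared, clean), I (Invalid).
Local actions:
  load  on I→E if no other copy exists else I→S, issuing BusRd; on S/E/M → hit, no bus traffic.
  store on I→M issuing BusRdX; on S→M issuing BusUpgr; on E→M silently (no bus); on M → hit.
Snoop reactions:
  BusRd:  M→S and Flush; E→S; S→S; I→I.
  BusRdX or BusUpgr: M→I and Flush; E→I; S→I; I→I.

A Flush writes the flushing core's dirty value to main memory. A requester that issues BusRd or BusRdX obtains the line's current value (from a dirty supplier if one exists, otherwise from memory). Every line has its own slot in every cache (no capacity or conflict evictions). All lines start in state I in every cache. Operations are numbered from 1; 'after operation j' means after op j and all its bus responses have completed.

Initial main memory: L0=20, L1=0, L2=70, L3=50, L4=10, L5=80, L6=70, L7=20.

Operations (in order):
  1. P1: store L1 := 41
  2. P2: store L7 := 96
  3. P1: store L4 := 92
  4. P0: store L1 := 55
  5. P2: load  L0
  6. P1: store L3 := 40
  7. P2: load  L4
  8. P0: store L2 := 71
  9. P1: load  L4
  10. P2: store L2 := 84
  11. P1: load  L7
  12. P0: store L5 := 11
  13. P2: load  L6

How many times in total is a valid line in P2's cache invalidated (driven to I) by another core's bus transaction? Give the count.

invalidations = 0

1. P1: store L1 := 41  bus=[BusRdX]  L1: P0=I P1=M P2=I  mem[L1]=0
2. P2: store L7 := 96  bus=[BusRdX]  L7: P0=I P1=I P2=M  mem[L7]=20
3. P1: store L4 := 92  bus=[BusRdX]  L4: P0=I P1=M P2=I  mem[L4]=10
4. P0: store L1 := 55  bus=[BusRdX,Flush]  L1: P0=M P1=I P2=I  mem[L1]=41
5. P2: load  L0  bus=[BusRd]  L0: P0=I P1=I P2=E  mem[L0]=20
6. P1: store L3 := 40  bus=[BusRdX]  L3: P0=I P1=M P2=I  mem[L3]=50
7. P2: load  L4  bus=[BusRd,Flush]  L4: P0=I P1=S P2=S  mem[L4]=92
8. P0: store L2 := 71  bus=[BusRdX]  L2: P0=M P1=I P2=I  mem[L2]=70
9. P1: load  L4  bus=[-]  L4: P0=I P1=S P2=S  mem[L4]=92
10. P2: store L2 := 84  bus=[BusRdX,Flush]  L2: P0=I P1=I P2=M  mem[L2]=71
11. P1: load  L7  bus=[BusRd,Flush]  L7: P0=I P1=S P2=S  mem[L7]=96
12. P0: store L5 := 11  bus=[BusRdX]  L5: P0=M P1=I P2=I  mem[L5]=80
13. P2: load  L6  bus=[BusRd]  L6: P0=I P1=I P2=E  mem[L6]=70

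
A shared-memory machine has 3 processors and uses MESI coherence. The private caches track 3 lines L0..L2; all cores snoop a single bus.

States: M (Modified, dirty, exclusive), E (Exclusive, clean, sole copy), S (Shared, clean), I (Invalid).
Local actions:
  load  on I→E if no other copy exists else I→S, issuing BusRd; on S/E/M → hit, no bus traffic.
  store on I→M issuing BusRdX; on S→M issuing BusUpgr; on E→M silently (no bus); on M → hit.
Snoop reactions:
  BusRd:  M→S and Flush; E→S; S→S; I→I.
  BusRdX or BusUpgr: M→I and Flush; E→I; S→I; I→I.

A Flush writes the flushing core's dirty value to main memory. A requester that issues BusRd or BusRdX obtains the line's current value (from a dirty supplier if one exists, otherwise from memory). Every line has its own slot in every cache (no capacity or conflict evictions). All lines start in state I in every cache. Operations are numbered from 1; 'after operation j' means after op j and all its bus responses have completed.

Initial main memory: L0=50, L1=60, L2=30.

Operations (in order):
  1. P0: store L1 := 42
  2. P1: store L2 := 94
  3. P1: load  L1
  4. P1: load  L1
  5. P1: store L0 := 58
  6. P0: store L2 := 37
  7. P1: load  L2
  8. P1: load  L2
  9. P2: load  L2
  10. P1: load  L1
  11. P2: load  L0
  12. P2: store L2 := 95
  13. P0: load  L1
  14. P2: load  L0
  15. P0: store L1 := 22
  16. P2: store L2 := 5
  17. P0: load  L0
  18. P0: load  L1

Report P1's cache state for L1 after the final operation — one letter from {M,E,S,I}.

state = I

step 1: P0: store L1 := 42  ⟶  MII  (L1)  txn=BusRdX  M[L1]=60
step 2: P1: store L2 := 94  ⟶  IMI  (L2)  txn=BusRdX  M[L2]=30
step 3: P1: load  L1  ⟶  SSI  (L1)  txn=BusRd+Flush  M[L1]=42
step 4: P1: load  L1  ⟶  SSI  (L1)  txn=∅  M[L1]=42
step 5: P1: store L0 := 58  ⟶  IMI  (L0)  txn=BusRdX  M[L0]=50
step 6: P0: store L2 := 37  ⟶  MII  (L2)  txn=BusRdX+Flush  M[L2]=94
step 7: P1: load  L2  ⟶  SSI  (L2)  txn=BusRd+Flush  M[L2]=37
step 8: P1: load  L2  ⟶  SSI  (L2)  txn=∅  M[L2]=37
step 9: P2: load  L2  ⟶  SSS  (L2)  txn=BusRd  M[L2]=37
step 10: P1: load  L1  ⟶  SSI  (L1)  txn=∅  M[L1]=42
step 11: P2: load  L0  ⟶  ISS  (L0)  txn=BusRd+Flush  M[L0]=58
step 12: P2: store L2 := 95  ⟶  IIM  (L2)  txn=BusUpgr  M[L2]=37
step 13: P0: load  L1  ⟶  SSI  (L1)  txn=∅  M[L1]=42
step 14: P2: load  L0  ⟶  ISS  (L0)  txn=∅  M[L0]=58
step 15: P0: store L1 := 22  ⟶  MII  (L1)  txn=BusUpgr  M[L1]=42
step 16: P2: store L2 := 5  ⟶  IIM  (L2)  txn=∅  M[L2]=37
step 17: P0: load  L0  ⟶  SSS  (L0)  txn=BusRd  M[L0]=58
step 18: P0: load  L1  ⟶  MII  (L1)  txn=∅  M[L1]=42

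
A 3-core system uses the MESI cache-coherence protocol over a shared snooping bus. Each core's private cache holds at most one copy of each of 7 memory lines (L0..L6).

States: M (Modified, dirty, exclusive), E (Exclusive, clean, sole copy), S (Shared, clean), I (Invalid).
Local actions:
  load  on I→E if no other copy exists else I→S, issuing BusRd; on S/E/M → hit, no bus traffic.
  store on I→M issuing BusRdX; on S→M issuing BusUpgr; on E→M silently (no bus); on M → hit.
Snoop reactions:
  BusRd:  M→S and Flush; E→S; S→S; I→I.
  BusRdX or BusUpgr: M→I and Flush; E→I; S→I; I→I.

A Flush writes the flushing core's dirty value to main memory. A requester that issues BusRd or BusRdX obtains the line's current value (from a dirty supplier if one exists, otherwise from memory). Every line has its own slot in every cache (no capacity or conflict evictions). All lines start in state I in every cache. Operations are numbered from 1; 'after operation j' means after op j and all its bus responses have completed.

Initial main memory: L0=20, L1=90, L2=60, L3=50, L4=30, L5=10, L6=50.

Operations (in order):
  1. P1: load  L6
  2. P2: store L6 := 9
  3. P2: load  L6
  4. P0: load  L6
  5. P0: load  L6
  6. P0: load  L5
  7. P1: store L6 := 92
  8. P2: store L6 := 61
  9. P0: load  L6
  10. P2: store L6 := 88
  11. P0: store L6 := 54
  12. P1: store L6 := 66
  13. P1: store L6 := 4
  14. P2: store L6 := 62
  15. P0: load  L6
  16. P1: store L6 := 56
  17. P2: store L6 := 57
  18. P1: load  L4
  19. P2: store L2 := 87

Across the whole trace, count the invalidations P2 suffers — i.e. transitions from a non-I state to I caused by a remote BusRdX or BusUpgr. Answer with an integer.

  op1 P1: load  L6 → I/E/I on L6; bus BusRd; mem=50
  op2 P2: store L6 := 9 → I/I/M on L6; bus BusRdX; mem=50
  op3 P2: load  L6 → I/I/M on L6; bus (none); mem=50
  op4 P0: load  L6 → S/I/S on L6; bus BusRd Flush; mem=9
  op5 P0: load  L6 → S/I/S on L6; bus (none); mem=9
  op6 P0: load  L5 → E/I/I on L5; bus BusRd; mem=10
  op7 P1: store L6 := 92 → I/M/I on L6; bus BusRdX; mem=9
  op8 P2: store L6 := 61 → I/I/M on L6; bus BusRdX Flush; mem=92
  op9 P0: load  L6 → S/I/S on L6; bus BusRd Flush; mem=61
  op10 P2: store L6 := 88 → I/I/M on L6; bus BusUpgr; mem=61
  op11 P0: store L6 := 54 → M/I/I on L6; bus BusRdX Flush; mem=88
  op12 P1: store L6 := 66 → I/M/I on L6; bus BusRdX Flush; mem=54
  op13 P1: store L6 := 4 → I/M/I on L6; bus (none); mem=54
  op14 P2: store L6 := 62 → I/I/M on L6; bus BusRdX Flush; mem=4
  op15 P0: load  L6 → S/I/S on L6; bus BusRd Flush; mem=62
  op16 P1: store L6 := 56 → I/M/I on L6; bus BusRdX; mem=62
  op17 P2: store L6 := 57 → I/I/M on L6; bus BusRdX Flush; mem=56
  op18 P1: load  L4 → I/E/I on L4; bus BusRd; mem=30
  op19 P2: store L2 := 87 → I/I/M on L2; bus BusRdX; mem=60

invalidations = 3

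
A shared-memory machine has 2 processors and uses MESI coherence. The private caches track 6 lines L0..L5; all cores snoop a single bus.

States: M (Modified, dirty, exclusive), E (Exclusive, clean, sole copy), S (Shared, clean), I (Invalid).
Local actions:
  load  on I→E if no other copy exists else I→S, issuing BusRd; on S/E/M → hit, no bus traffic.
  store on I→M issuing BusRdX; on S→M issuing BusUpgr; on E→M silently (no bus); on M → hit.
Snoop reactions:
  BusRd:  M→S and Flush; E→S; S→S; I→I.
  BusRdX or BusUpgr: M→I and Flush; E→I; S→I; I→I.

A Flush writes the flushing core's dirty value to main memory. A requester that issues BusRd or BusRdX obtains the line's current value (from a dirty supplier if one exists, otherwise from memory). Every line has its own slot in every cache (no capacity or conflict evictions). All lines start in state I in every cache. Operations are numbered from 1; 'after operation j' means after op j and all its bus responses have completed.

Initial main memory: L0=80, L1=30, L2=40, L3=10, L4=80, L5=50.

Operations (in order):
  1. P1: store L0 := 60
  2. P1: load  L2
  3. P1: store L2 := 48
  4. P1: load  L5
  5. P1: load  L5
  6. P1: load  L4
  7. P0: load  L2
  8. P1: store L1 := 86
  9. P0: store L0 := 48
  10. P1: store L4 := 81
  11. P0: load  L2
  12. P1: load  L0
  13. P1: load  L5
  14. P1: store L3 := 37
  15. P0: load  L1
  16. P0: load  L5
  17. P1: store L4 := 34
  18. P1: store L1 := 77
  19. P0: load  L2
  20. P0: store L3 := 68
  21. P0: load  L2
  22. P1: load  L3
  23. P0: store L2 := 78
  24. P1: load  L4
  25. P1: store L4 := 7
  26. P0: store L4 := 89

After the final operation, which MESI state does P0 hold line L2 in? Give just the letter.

state = M

  op1 P1: store L0 := 60 → I/M on L0; bus BusRdX; mem=80
  op2 P1: load  L2 → I/E on L2; bus BusRd; mem=40
  op3 P1: store L2 := 48 → I/M on L2; bus (none); mem=40
  op4 P1: load  L5 → I/E on L5; bus BusRd; mem=50
  op5 P1: load  L5 → I/E on L5; bus (none); mem=50
  op6 P1: load  L4 → I/E on L4; bus BusRd; mem=80
  op7 P0: load  L2 → S/S on L2; bus BusRd Flush; mem=48
  op8 P1: store L1 := 86 → I/M on L1; bus BusRdX; mem=30
  op9 P0: store L0 := 48 → M/I on L0; bus BusRdX Flush; mem=60
  op10 P1: store L4 := 81 → I/M on L4; bus (none); mem=80
  op11 P0: load  L2 → S/S on L2; bus (none); mem=48
  op12 P1: load  L0 → S/S on L0; bus BusRd Flush; mem=48
  op13 P1: load  L5 → I/E on L5; bus (none); mem=50
  op14 P1: store L3 := 37 → I/M on L3; bus BusRdX; mem=10
  op15 P0: load  L1 → S/S on L1; bus BusRd Flush; mem=86
  op16 P0: load  L5 → S/S on L5; bus BusRd; mem=50
  op17 P1: store L4 := 34 → I/M on L4; bus (none); mem=80
  op18 P1: store L1 := 77 → I/M on L1; bus BusUpgr; mem=86
  op19 P0: load  L2 → S/S on L2; bus (none); mem=48
  op20 P0: store L3 := 68 → M/I on L3; bus BusRdX Flush; mem=37
  op21 P0: load  L2 → S/S on L2; bus (none); mem=48
  op22 P1: load  L3 → S/S on L3; bus BusRd Flush; mem=68
  op23 P0: store L2 := 78 → M/I on L2; bus BusUpgr; mem=48
  op24 P1: load  L4 → I/M on L4; bus (none); mem=80
  op25 P1: store L4 := 7 → I/M on L4; bus (none); mem=80
  op26 P0: store L4 := 89 → M/I on L4; bus BusRdX Flush; mem=7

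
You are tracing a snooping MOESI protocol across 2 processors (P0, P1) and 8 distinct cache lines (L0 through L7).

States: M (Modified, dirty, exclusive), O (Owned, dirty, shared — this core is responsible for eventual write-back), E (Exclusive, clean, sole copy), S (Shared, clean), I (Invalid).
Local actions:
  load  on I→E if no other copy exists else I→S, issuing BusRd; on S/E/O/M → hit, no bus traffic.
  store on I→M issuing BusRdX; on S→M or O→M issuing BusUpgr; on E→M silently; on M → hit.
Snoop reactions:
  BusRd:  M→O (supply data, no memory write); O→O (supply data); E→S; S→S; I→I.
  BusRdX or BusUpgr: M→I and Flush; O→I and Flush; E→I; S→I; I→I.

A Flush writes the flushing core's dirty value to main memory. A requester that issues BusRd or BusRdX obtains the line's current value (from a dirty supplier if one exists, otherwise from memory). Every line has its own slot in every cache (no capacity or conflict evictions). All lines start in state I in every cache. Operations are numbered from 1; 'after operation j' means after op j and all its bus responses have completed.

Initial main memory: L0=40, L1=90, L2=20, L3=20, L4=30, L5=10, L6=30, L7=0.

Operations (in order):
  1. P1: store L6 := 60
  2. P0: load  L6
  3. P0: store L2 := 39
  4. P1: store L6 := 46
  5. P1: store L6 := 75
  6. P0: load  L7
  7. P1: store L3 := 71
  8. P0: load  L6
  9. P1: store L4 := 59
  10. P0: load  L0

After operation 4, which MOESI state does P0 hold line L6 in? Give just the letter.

state = I

1. P1: store L6 := 60  bus=[BusRdX]  L6: P0=I P1=M  mem[L6]=30
2. P0: load  L6  bus=[BusRd]  L6: P0=S P1=O  mem[L6]=30
3. P0: store L2 := 39  bus=[BusRdX]  L2: P0=M P1=I  mem[L2]=20
4. P1: store L6 := 46  bus=[BusUpgr]  L6: P0=I P1=M  mem[L6]=30
5. P1: store L6 := 75  bus=[-]  L6: P0=I P1=M  mem[L6]=30
6. P0: load  L7  bus=[BusRd]  L7: P0=E P1=I  mem[L7]=0
7. P1: store L3 := 71  bus=[BusRdX]  L3: P0=I P1=M  mem[L3]=20
8. P0: load  L6  bus=[BusRd]  L6: P0=S P1=O  mem[L6]=30
9. P1: store L4 := 59  bus=[BusRdX]  L4: P0=I P1=M  mem[L4]=30
10. P0: load  L0  bus=[BusRd]  L0: P0=E P1=I  mem[L0]=40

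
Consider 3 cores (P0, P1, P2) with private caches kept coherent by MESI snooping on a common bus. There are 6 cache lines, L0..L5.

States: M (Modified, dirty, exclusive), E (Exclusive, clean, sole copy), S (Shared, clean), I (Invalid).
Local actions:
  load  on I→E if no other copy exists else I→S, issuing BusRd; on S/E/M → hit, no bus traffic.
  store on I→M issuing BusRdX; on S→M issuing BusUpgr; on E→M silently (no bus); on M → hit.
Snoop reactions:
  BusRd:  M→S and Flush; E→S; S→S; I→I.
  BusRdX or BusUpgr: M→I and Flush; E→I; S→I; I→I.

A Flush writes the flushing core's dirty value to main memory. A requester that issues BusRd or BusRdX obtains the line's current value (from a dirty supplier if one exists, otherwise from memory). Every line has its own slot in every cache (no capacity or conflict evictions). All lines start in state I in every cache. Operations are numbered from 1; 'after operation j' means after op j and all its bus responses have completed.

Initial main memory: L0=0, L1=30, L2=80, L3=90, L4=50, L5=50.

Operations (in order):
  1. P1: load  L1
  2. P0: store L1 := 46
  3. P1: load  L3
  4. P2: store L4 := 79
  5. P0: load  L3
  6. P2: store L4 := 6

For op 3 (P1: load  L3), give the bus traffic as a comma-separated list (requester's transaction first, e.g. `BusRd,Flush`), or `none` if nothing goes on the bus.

bus = BusRd

step 1: P1: load  L1  ⟶  IEI  (L1)  txn=BusRd  M[L1]=30
step 2: P0: store L1 := 46  ⟶  MII  (L1)  txn=BusRdX  M[L1]=30
step 3: P1: load  L3  ⟶  IEI  (L3)  txn=BusRd  M[L3]=90
step 4: P2: store L4 := 79  ⟶  IIM  (L4)  txn=BusRdX  M[L4]=50
step 5: P0: load  L3  ⟶  SSI  (L3)  txn=BusRd  M[L3]=90
step 6: P2: store L4 := 6  ⟶  IIM  (L4)  txn=∅  M[L4]=50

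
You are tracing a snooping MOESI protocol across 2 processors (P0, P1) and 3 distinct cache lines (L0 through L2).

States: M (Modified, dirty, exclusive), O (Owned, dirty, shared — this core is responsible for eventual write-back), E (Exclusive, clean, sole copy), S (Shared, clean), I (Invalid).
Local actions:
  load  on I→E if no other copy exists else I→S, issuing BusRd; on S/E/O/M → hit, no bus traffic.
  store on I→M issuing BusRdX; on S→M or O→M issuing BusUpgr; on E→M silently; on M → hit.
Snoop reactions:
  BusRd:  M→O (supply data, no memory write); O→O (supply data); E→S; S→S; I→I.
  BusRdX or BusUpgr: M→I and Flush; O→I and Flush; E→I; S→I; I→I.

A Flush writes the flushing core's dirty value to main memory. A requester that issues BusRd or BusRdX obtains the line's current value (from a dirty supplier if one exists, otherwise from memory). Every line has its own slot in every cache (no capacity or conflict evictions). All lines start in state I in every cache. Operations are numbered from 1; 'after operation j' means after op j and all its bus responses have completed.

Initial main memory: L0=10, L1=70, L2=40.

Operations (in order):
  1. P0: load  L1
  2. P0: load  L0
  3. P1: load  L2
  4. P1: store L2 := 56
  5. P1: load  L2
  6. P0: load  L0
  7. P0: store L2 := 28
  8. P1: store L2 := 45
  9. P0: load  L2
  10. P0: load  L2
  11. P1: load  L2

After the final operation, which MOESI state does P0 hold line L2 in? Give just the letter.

step 1: P0: load  L1  ⟶  EI  (L1)  txn=BusRd  M[L1]=70
step 2: P0: load  L0  ⟶  EI  (L0)  txn=BusRd  M[L0]=10
step 3: P1: load  L2  ⟶  IE  (L2)  txn=BusRd  M[L2]=40
step 4: P1: store L2 := 56  ⟶  IM  (L2)  txn=∅  M[L2]=40
step 5: P1: load  L2  ⟶  IM  (L2)  txn=∅  M[L2]=40
step 6: P0: load  L0  ⟶  EI  (L0)  txn=∅  M[L0]=10
step 7: P0: store L2 := 28  ⟶  MI  (L2)  txn=BusRdX+Flush  M[L2]=56
step 8: P1: store L2 := 45  ⟶  IM  (L2)  txn=BusRdX+Flush  M[L2]=28
step 9: P0: load  L2  ⟶  SO  (L2)  txn=BusRd  M[L2]=28
step 10: P0: load  L2  ⟶  SO  (L2)  txn=∅  M[L2]=28
step 11: P1: load  L2  ⟶  SO  (L2)  txn=∅  M[L2]=28

state = S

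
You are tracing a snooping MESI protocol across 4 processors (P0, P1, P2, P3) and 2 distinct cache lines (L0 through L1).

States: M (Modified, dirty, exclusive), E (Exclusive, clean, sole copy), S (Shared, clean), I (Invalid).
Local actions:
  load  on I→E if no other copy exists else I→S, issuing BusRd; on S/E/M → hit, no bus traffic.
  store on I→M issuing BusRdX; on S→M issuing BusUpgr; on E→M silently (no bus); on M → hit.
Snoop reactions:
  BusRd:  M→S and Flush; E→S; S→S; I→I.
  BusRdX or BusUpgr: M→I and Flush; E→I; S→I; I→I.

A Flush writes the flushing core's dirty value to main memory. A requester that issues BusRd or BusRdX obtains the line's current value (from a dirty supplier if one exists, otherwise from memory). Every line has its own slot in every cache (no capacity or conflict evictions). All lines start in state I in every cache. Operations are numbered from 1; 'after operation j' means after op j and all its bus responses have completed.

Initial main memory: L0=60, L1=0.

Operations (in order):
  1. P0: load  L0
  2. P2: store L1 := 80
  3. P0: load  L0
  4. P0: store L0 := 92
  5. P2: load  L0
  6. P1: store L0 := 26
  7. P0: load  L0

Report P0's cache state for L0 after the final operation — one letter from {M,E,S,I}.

step 1: P0: load  L0  ⟶  EIII  (L0)  txn=BusRd  M[L0]=60
step 2: P2: store L1 := 80  ⟶  IIMI  (L1)  txn=BusRdX  M[L1]=0
step 3: P0: load  L0  ⟶  EIII  (L0)  txn=∅  M[L0]=60
step 4: P0: store L0 := 92  ⟶  MIII  (L0)  txn=∅  M[L0]=60
step 5: P2: load  L0  ⟶  SISI  (L0)  txn=BusRd+Flush  M[L0]=92
step 6: P1: store L0 := 26  ⟶  IMII  (L0)  txn=BusRdX  M[L0]=92
step 7: P0: load  L0  ⟶  SSII  (L0)  txn=BusRd+Flush  M[L0]=26

state = S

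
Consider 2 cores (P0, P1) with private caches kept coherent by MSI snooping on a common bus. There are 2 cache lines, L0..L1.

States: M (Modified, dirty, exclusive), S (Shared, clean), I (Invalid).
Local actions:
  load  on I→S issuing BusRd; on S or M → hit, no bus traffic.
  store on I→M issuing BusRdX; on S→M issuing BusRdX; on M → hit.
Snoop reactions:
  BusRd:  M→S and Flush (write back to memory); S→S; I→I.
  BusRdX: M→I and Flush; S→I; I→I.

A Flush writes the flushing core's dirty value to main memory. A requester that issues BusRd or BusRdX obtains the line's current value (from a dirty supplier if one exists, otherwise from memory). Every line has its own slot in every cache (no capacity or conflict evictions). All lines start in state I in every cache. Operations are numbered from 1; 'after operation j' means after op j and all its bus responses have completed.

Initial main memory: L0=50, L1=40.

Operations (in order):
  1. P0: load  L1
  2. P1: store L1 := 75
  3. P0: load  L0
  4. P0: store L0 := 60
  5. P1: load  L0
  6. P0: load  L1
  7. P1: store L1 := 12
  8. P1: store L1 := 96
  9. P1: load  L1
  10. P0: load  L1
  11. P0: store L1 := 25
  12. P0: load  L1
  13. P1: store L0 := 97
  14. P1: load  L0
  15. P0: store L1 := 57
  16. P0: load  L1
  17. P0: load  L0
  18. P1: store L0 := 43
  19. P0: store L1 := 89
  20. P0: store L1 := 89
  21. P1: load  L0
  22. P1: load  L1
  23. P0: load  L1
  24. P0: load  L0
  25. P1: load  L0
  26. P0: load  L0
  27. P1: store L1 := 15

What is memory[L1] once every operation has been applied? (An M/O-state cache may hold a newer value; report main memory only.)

memory[L1] = 89

step 1: P0: load  L1  ⟶  SI  (L1)  txn=BusRd  M[L1]=40
step 2: P1: store L1 := 75  ⟶  IM  (L1)  txn=BusRdX  M[L1]=40
step 3: P0: load  L0  ⟶  SI  (L0)  txn=BusRd  M[L0]=50
step 4: P0: store L0 := 60  ⟶  MI  (L0)  txn=BusRdX  M[L0]=50
step 5: P1: load  L0  ⟶  SS  (L0)  txn=BusRd+Flush  M[L0]=60
step 6: P0: load  L1  ⟶  SS  (L1)  txn=BusRd+Flush  M[L1]=75
step 7: P1: store L1 := 12  ⟶  IM  (L1)  txn=BusRdX  M[L1]=75
step 8: P1: store L1 := 96  ⟶  IM  (L1)  txn=∅  M[L1]=75
step 9: P1: load  L1  ⟶  IM  (L1)  txn=∅  M[L1]=75
step 10: P0: load  L1  ⟶  SS  (L1)  txn=BusRd+Flush  M[L1]=96
step 11: P0: store L1 := 25  ⟶  MI  (L1)  txn=BusRdX  M[L1]=96
step 12: P0: load  L1  ⟶  MI  (L1)  txn=∅  M[L1]=96
step 13: P1: store L0 := 97  ⟶  IM  (L0)  txn=BusRdX  M[L0]=60
step 14: P1: load  L0  ⟶  IM  (L0)  txn=∅  M[L0]=60
step 15: P0: store L1 := 57  ⟶  MI  (L1)  txn=∅  M[L1]=96
step 16: P0: load  L1  ⟶  MI  (L1)  txn=∅  M[L1]=96
step 17: P0: load  L0  ⟶  SS  (L0)  txn=BusRd+Flush  M[L0]=97
step 18: P1: store L0 := 43  ⟶  IM  (L0)  txn=BusRdX  M[L0]=97
step 19: P0: store L1 := 89  ⟶  MI  (L1)  txn=∅  M[L1]=96
step 20: P0: store L1 := 89  ⟶  MI  (L1)  txn=∅  M[L1]=96
step 21: P1: load  L0  ⟶  IM  (L0)  txn=∅  M[L0]=97
step 22: P1: load  L1  ⟶  SS  (L1)  txn=BusRd+Flush  M[L1]=89
step 23: P0: load  L1  ⟶  SS  (L1)  txn=∅  M[L1]=89
step 24: P0: load  L0  ⟶  SS  (L0)  txn=BusRd+Flush  M[L0]=43
step 25: P1: load  L0  ⟶  SS  (L0)  txn=∅  M[L0]=43
step 26: P0: load  L0  ⟶  SS  (L0)  txn=∅  M[L0]=43
step 27: P1: store L1 := 15  ⟶  IM  (L1)  txn=BusRdX  M[L1]=89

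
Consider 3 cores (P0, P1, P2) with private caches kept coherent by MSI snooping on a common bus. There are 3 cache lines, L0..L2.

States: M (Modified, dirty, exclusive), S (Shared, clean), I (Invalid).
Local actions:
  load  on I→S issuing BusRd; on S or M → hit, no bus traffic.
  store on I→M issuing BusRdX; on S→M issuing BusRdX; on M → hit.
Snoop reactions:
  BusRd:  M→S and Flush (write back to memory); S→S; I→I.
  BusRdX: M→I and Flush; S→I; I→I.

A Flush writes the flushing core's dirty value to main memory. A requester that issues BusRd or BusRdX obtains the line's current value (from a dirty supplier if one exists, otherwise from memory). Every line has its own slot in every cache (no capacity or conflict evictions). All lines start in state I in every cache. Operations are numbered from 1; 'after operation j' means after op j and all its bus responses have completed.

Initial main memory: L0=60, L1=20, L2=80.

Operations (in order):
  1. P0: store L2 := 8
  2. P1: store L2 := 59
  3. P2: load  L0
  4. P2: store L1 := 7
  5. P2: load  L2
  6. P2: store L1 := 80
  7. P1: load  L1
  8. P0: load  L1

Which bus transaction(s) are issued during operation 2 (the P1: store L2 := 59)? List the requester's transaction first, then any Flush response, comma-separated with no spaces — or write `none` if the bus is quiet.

[1] P0: store L2 := 8 | P0:M(8), P1:I, P2:I | bus: BusRdX
[2] P1: store L2 := 59 | P0:I, P1:M(59), P2:I | bus: BusRdX,Flush
[3] P2: load  L0 | P0:I, P1:I, P2:S(60) | bus: BusRd
[4] P2: store L1 := 7 | P0:I, P1:I, P2:M(7) | bus: BusRdX
[5] P2: load  L2 | P0:I, P1:S(59), P2:S(59) | bus: BusRd,Flush
[6] P2: store L1 := 80 | P0:I, P1:I, P2:M(80) | bus: none
[7] P1: load  L1 | P0:I, P1:S(80), P2:S(80) | bus: BusRd,Flush
[8] P0: load  L1 | P0:S(80), P1:S(80), P2:S(80) | bus: BusRd

bus = BusRdX,Flush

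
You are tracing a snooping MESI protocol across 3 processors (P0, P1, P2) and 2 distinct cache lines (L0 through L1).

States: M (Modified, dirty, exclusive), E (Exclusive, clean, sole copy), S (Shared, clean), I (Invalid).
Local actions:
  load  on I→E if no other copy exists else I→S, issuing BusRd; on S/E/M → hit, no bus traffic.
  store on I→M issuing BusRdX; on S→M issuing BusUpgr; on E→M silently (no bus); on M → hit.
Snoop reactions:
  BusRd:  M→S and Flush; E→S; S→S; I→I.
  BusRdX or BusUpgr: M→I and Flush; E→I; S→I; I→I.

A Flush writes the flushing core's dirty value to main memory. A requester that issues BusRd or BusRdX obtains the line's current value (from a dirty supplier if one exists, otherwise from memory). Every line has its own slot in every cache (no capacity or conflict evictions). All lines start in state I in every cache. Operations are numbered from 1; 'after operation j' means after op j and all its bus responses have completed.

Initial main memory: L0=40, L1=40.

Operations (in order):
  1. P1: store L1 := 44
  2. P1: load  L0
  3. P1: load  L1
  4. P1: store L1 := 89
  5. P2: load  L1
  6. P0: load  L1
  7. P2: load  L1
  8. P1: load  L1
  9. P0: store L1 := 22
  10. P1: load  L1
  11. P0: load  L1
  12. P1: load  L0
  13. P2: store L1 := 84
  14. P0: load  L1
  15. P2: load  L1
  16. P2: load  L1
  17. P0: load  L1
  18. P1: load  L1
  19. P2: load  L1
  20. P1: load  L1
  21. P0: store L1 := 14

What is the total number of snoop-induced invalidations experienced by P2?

invalidations = 2

1. P1: store L1 := 44  bus=[BusRdX]  L1: P0=I P1=M P2=I  mem[L1]=40
2. P1: load  L0  bus=[BusRd]  L0: P0=I P1=E P2=I  mem[L0]=40
3. P1: load  L1  bus=[-]  L1: P0=I P1=M P2=I  mem[L1]=40
4. P1: store L1 := 89  bus=[-]  L1: P0=I P1=M P2=I  mem[L1]=40
5. P2: load  L1  bus=[BusRd,Flush]  L1: P0=I P1=S P2=S  mem[L1]=89
6. P0: load  L1  bus=[BusRd]  L1: P0=S P1=S P2=S  mem[L1]=89
7. P2: load  L1  bus=[-]  L1: P0=S P1=S P2=S  mem[L1]=89
8. P1: load  L1  bus=[-]  L1: P0=S P1=S P2=S  mem[L1]=89
9. P0: store L1 := 22  bus=[BusUpgr]  L1: P0=M P1=I P2=I  mem[L1]=89
10. P1: load  L1  bus=[BusRd,Flush]  L1: P0=S P1=S P2=I  mem[L1]=22
11. P0: load  L1  bus=[-]  L1: P0=S P1=S P2=I  mem[L1]=22
12. P1: load  L0  bus=[-]  L0: P0=I P1=E P2=I  mem[L0]=40
13. P2: store L1 := 84  bus=[BusRdX]  L1: P0=I P1=I P2=M  mem[L1]=22
14. P0: load  L1  bus=[BusRd,Flush]  L1: P0=S P1=I P2=S  mem[L1]=84
15. P2: load  L1  bus=[-]  L1: P0=S P1=I P2=S  mem[L1]=84
16. P2: load  L1  bus=[-]  L1: P0=S P1=I P2=S  mem[L1]=84
17. P0: load  L1  bus=[-]  L1: P0=S P1=I P2=S  mem[L1]=84
18. P1: load  L1  bus=[BusRd]  L1: P0=S P1=S P2=S  mem[L1]=84
19. P2: load  L1  bus=[-]  L1: P0=S P1=S P2=S  mem[L1]=84
20. P1: load  L1  bus=[-]  L1: P0=S P1=S P2=S  mem[L1]=84
21. P0: store L1 := 14  bus=[BusUpgr]  L1: P0=M P1=I P2=I  mem[L1]=84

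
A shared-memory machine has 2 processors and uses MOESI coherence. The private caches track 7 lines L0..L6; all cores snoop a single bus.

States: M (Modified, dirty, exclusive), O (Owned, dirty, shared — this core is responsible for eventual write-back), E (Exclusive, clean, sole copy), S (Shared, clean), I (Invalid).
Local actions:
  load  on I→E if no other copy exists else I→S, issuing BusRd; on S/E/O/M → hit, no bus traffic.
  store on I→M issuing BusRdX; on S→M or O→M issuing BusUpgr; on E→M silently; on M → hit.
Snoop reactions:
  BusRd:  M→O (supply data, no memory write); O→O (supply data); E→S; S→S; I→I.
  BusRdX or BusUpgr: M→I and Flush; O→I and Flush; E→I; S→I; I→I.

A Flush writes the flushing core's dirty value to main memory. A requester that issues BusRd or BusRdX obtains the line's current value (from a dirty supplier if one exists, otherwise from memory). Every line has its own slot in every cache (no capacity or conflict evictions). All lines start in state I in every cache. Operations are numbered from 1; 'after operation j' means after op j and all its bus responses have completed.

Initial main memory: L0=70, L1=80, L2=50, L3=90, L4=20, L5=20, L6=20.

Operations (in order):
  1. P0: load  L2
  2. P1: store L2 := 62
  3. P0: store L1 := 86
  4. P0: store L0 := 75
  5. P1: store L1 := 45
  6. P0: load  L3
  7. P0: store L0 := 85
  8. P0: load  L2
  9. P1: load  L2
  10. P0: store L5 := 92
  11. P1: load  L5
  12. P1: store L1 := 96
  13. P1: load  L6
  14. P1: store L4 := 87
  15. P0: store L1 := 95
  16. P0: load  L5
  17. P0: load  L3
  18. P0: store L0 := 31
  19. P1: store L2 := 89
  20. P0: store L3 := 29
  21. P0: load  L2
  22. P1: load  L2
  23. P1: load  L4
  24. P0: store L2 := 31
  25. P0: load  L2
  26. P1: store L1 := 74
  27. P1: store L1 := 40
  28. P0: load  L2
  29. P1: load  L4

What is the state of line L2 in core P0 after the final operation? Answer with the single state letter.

[1] P0: load  L2 | P0:E(50), P1:I | bus: BusRd
[2] P1: store L2 := 62 | P0:I, P1:M(62) | bus: BusRdX
[3] P0: store L1 := 86 | P0:M(86), P1:I | bus: BusRdX
[4] P0: store L0 := 75 | P0:M(75), P1:I | bus: BusRdX
[5] P1: store L1 := 45 | P0:I, P1:M(45) | bus: BusRdX,Flush
[6] P0: load  L3 | P0:E(90), P1:I | bus: BusRd
[7] P0: store L0 := 85 | P0:M(85), P1:I | bus: none
[8] P0: load  L2 | P0:S(62), P1:O(62) | bus: BusRd
[9] P1: load  L2 | P0:S(62), P1:O(62) | bus: none
[10] P0: store L5 := 92 | P0:M(92), P1:I | bus: BusRdX
[11] P1: load  L5 | P0:O(92), P1:S(92) | bus: BusRd
[12] P1: store L1 := 96 | P0:I, P1:M(96) | bus: none
[13] P1: load  L6 | P0:I, P1:E(20) | bus: BusRd
[14] P1: store L4 := 87 | P0:I, P1:M(87) | bus: BusRdX
[15] P0: store L1 := 95 | P0:M(95), P1:I | bus: BusRdX,Flush
[16] P0: load  L5 | P0:O(92), P1:S(92) | bus: none
[17] P0: load  L3 | P0:E(90), P1:I | bus: none
[18] P0: store L0 := 31 | P0:M(31), P1:I | bus: none
[19] P1: store L2 := 89 | P0:I, P1:M(89) | bus: BusUpgr
[20] P0: store L3 := 29 | P0:M(29), P1:I | bus: none
[21] P0: load  L2 | P0:S(89), P1:O(89) | bus: BusRd
[22] P1: load  L2 | P0:S(89), P1:O(89) | bus: none
[23] P1: load  L4 | P0:I, P1:M(87) | bus: none
[24] P0: store L2 := 31 | P0:M(31), P1:I | bus: BusUpgr,Flush
[25] P0: load  L2 | P0:M(31), P1:I | bus: none
[26] P1: store L1 := 74 | P0:I, P1:M(74) | bus: BusRdX,Flush
[27] P1: store L1 := 40 | P0:I, P1:M(40) | bus: none
[28] P0: load  L2 | P0:M(31), P1:I | bus: none
[29] P1: load  L4 | P0:I, P1:M(87) | bus: none

state = M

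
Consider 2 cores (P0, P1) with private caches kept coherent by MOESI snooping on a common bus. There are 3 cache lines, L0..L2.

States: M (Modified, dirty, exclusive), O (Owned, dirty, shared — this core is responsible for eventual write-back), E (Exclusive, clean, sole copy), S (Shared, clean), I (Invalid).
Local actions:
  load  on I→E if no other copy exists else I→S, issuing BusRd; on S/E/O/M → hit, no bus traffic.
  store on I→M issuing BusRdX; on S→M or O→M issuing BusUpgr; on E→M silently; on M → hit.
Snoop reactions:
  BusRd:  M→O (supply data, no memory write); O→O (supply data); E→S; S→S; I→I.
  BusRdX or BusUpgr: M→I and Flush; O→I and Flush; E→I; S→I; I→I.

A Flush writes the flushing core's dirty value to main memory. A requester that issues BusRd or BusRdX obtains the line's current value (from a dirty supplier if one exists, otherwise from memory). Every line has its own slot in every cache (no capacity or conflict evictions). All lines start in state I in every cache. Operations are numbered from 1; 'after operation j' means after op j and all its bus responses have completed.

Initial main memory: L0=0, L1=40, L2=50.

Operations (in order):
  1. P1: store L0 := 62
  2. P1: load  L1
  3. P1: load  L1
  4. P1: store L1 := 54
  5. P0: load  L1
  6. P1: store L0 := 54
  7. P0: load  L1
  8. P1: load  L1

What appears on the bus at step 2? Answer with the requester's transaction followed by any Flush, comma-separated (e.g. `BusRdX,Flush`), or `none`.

1. P1: store L0 := 62  bus=[BusRdX]  L0: P0=I P1=M  mem[L0]=0
2. P1: load  L1  bus=[BusRd]  L1: P0=I P1=E  mem[L1]=40
3. P1: load  L1  bus=[-]  L1: P0=I P1=E  mem[L1]=40
4. P1: store L1 := 54  bus=[-]  L1: P0=I P1=M  mem[L1]=40
5. P0: load  L1  bus=[BusRd]  L1: P0=S P1=O  mem[L1]=40
6. P1: store L0 := 54  bus=[-]  L0: P0=I P1=M  mem[L0]=0
7. P0: load  L1  bus=[-]  L1: P0=S P1=O  mem[L1]=40
8. P1: load  L1  bus=[-]  L1: P0=S P1=O  mem[L1]=40

bus = BusRd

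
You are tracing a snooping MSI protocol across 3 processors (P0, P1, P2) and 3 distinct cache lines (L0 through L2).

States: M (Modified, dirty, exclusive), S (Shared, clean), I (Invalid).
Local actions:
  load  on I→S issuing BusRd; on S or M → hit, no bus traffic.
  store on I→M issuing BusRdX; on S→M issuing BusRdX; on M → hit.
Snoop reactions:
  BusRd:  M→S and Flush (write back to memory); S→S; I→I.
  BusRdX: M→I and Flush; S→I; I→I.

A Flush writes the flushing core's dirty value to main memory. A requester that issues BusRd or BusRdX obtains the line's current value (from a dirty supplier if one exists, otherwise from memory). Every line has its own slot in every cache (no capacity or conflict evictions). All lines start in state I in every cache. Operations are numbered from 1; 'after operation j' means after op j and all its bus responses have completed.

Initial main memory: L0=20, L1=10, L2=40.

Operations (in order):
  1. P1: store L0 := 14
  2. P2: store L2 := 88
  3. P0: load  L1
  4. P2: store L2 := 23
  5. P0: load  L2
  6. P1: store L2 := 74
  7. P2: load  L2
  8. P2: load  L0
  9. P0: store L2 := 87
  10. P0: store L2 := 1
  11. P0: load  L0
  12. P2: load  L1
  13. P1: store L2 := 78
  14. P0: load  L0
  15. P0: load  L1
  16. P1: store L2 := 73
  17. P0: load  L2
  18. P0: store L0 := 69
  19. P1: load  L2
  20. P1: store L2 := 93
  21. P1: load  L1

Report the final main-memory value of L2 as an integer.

memory[L2] = 73

[1] P1: store L0 := 14 | P0:I, P1:M(14), P2:I | bus: BusRdX
[2] P2: store L2 := 88 | P0:I, P1:I, P2:M(88) | bus: BusRdX
[3] P0: load  L1 | P0:S(10), P1:I, P2:I | bus: BusRd
[4] P2: store L2 := 23 | P0:I, P1:I, P2:M(23) | bus: none
[5] P0: load  L2 | P0:S(23), P1:I, P2:S(23) | bus: BusRd,Flush
[6] P1: store L2 := 74 | P0:I, P1:M(74), P2:I | bus: BusRdX
[7] P2: load  L2 | P0:I, P1:S(74), P2:S(74) | bus: BusRd,Flush
[8] P2: load  L0 | P0:I, P1:S(14), P2:S(14) | bus: BusRd,Flush
[9] P0: store L2 := 87 | P0:M(87), P1:I, P2:I | bus: BusRdX
[10] P0: store L2 := 1 | P0:M(1), P1:I, P2:I | bus: none
[11] P0: load  L0 | P0:S(14), P1:S(14), P2:S(14) | bus: BusRd
[12] P2: load  L1 | P0:S(10), P1:I, P2:S(10) | bus: BusRd
[13] P1: store L2 := 78 | P0:I, P1:M(78), P2:I | bus: BusRdX,Flush
[14] P0: load  L0 | P0:S(14), P1:S(14), P2:S(14) | bus: none
[15] P0: load  L1 | P0:S(10), P1:I, P2:S(10) | bus: none
[16] P1: store L2 := 73 | P0:I, P1:M(73), P2:I | bus: none
[17] P0: load  L2 | P0:S(73), P1:S(73), P2:I | bus: BusRd,Flush
[18] P0: store L0 := 69 | P0:M(69), P1:I, P2:I | bus: BusRdX
[19] P1: load  L2 | P0:S(73), P1:S(73), P2:I | bus: none
[20] P1: store L2 := 93 | P0:I, P1:M(93), P2:I | bus: BusRdX
[21] P1: load  L1 | P0:S(10), P1:S(10), P2:S(10) | bus: BusRd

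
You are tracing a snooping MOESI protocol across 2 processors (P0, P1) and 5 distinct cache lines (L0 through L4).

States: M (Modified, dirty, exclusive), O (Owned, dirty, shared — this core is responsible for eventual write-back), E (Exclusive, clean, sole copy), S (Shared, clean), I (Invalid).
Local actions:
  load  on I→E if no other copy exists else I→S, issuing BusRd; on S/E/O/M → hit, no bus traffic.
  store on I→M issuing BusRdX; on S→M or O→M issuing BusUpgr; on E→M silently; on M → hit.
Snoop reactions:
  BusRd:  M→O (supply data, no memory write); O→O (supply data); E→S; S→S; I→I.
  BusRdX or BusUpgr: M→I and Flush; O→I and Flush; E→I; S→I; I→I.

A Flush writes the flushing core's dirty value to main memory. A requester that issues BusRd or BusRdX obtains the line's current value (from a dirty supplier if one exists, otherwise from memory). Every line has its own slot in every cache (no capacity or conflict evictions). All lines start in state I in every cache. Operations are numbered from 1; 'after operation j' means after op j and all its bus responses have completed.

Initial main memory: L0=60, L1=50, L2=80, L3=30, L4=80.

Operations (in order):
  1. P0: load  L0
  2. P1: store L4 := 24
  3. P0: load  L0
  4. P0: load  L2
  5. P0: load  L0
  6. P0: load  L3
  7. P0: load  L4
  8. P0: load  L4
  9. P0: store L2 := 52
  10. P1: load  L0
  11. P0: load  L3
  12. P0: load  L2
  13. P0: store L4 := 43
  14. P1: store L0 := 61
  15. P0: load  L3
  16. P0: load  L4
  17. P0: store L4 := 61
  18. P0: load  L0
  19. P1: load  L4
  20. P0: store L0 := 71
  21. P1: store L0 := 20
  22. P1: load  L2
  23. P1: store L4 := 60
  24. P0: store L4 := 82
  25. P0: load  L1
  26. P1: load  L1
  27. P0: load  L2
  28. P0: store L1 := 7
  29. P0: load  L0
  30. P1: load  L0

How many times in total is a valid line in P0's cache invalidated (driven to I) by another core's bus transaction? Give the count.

step 1: P0: load  L0  ⟶  EI  (L0)  txn=BusRd  M[L0]=60
step 2: P1: store L4 := 24  ⟶  IM  (L4)  txn=BusRdX  M[L4]=80
step 3: P0: load  L0  ⟶  EI  (L0)  txn=∅  M[L0]=60
step 4: P0: load  L2  ⟶  EI  (L2)  txn=BusRd  M[L2]=80
step 5: P0: load  L0  ⟶  EI  (L0)  txn=∅  M[L0]=60
step 6: P0: load  L3  ⟶  EI  (L3)  txn=BusRd  M[L3]=30
step 7: P0: load  L4  ⟶  SO  (L4)  txn=BusRd  M[L4]=80
step 8: P0: load  L4  ⟶  SO  (L4)  txn=∅  M[L4]=80
step 9: P0: store L2 := 52  ⟶  MI  (L2)  txn=∅  M[L2]=80
step 10: P1: load  L0  ⟶  SS  (L0)  txn=BusRd  M[L0]=60
step 11: P0: load  L3  ⟶  EI  (L3)  txn=∅  M[L3]=30
step 12: P0: load  L2  ⟶  MI  (L2)  txn=∅  M[L2]=80
step 13: P0: store L4 := 43  ⟶  MI  (L4)  txn=BusUpgr+Flush  M[L4]=24
step 14: P1: store L0 := 61  ⟶  IM  (L0)  txn=BusUpgr  M[L0]=60
step 15: P0: load  L3  ⟶  EI  (L3)  txn=∅  M[L3]=30
step 16: P0: load  L4  ⟶  MI  (L4)  txn=∅  M[L4]=24
step 17: P0: store L4 := 61  ⟶  MI  (L4)  txn=∅  M[L4]=24
step 18: P0: load  L0  ⟶  SO  (L0)  txn=BusRd  M[L0]=60
step 19: P1: load  L4  ⟶  OS  (L4)  txn=BusRd  M[L4]=24
step 20: P0: store L0 := 71  ⟶  MI  (L0)  txn=BusUpgr+Flush  M[L0]=61
step 21: P1: store L0 := 20  ⟶  IM  (L0)  txn=BusRdX+Flush  M[L0]=71
step 22: P1: load  L2  ⟶  OS  (L2)  txn=BusRd  M[L2]=80
step 23: P1: store L4 := 60  ⟶  IM  (L4)  txn=BusUpgr+Flush  M[L4]=61
step 24: P0: store L4 := 82  ⟶  MI  (L4)  txn=BusRdX+Flush  M[L4]=60
step 25: P0: load  L1  ⟶  EI  (L1)  txn=BusRd  M[L1]=50
step 26: P1: load  L1  ⟶  SS  (L1)  txn=BusRd  M[L1]=50
step 27: P0: load  L2  ⟶  OS  (L2)  txn=∅  M[L2]=80
step 28: P0: store L1 := 7  ⟶  MI  (L1)  txn=BusUpgr  M[L1]=50
step 29: P0: load  L0  ⟶  SO  (L0)  txn=BusRd  M[L0]=71
step 30: P1: load  L0  ⟶  SO  (L0)  txn=∅  M[L0]=71

invalidations = 3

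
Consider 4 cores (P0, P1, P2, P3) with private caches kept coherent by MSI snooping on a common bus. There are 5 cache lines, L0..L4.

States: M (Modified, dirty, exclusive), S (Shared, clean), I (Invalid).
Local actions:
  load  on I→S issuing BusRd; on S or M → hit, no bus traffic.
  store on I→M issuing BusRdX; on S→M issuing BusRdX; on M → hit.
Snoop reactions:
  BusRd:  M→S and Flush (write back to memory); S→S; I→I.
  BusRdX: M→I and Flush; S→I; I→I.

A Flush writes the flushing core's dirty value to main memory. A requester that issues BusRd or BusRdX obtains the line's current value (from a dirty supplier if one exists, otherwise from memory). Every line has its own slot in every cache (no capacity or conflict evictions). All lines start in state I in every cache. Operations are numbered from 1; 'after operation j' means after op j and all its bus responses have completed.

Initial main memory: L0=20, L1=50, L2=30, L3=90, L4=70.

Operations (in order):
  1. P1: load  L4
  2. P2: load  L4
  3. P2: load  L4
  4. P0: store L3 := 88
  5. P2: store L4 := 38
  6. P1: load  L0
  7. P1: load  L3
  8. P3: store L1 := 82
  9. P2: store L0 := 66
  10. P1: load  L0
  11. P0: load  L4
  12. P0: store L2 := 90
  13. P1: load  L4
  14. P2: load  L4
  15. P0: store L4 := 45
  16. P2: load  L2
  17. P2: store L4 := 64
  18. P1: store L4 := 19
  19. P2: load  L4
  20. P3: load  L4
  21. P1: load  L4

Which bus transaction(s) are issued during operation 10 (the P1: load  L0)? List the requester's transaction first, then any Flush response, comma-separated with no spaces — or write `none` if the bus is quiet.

step 1: P1: load  L4  ⟶  ISII  (L4)  txn=BusRd  M[L4]=70
step 2: P2: load  L4  ⟶  ISSI  (L4)  txn=BusRd  M[L4]=70
step 3: P2: load  L4  ⟶  ISSI  (L4)  txn=∅  M[L4]=70
step 4: P0: store L3 := 88  ⟶  MIII  (L3)  txn=BusRdX  M[L3]=90
step 5: P2: store L4 := 38  ⟶  IIMI  (L4)  txn=BusRdX  M[L4]=70
step 6: P1: load  L0  ⟶  ISII  (L0)  txn=BusRd  M[L0]=20
step 7: P1: load  L3  ⟶  SSII  (L3)  txn=BusRd+Flush  M[L3]=88
step 8: P3: store L1 := 82  ⟶  IIIM  (L1)  txn=BusRdX  M[L1]=50
step 9: P2: store L0 := 66  ⟶  IIMI  (L0)  txn=BusRdX  M[L0]=20
step 10: P1: load  L0  ⟶  ISSI  (L0)  txn=BusRd+Flush  M[L0]=66
step 11: P0: load  L4  ⟶  SISI  (L4)  txn=BusRd+Flush  M[L4]=38
step 12: P0: store L2 := 90  ⟶  MIII  (L2)  txn=BusRdX  M[L2]=30
step 13: P1: load  L4  ⟶  SSSI  (L4)  txn=BusRd  M[L4]=38
step 14: P2: load  L4  ⟶  SSSI  (L4)  txn=∅  M[L4]=38
step 15: P0: store L4 := 45  ⟶  MIII  (L4)  txn=BusRdX  M[L4]=38
step 16: P2: load  L2  ⟶  SISI  (L2)  txn=BusRd+Flush  M[L2]=90
step 17: P2: store L4 := 64  ⟶  IIMI  (L4)  txn=BusRdX+Flush  M[L4]=45
step 18: P1: store L4 := 19  ⟶  IMII  (L4)  txn=BusRdX+Flush  M[L4]=64
step 19: P2: load  L4  ⟶  ISSI  (L4)  txn=BusRd+Flush  M[L4]=19
step 20: P3: load  L4  ⟶  ISSS  (L4)  txn=BusRd  M[L4]=19
step 21: P1: load  L4  ⟶  ISSS  (L4)  txn=∅  M[L4]=19

bus = BusRd,Flush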